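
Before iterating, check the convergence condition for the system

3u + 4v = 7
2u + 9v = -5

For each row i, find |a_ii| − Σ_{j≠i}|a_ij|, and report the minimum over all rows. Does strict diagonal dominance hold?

row 1: |3| − (4) = -1
row 2: |9| − (2) = 7
minimum over rows = -1 → not strictly diagonally dominant

-1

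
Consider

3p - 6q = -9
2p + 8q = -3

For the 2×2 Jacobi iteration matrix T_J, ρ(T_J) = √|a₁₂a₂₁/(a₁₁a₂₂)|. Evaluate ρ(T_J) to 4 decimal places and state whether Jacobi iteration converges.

a₁₂a₂₁/(a₁₁a₂₂) = (-6)·(2) / ((3)·(8)) = -0.500000
ρ = √|-0.500000| = √0.500000 = 0.7071
ρ < 1, so Jacobi converges

0.7071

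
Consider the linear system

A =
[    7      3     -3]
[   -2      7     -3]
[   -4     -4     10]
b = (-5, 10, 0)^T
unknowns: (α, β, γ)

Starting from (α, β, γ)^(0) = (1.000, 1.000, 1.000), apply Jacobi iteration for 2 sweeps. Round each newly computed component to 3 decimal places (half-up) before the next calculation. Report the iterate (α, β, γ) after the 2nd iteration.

Iteration 1:
  α = (-5 - (3)·1.000 - (-3)·1.000) / (7) = -0.714
  β = (10 - (-2)·1.000 - (-3)·1.000) / (7) = 2.143
  γ = (0 - (-4)·1.000 - (-4)·1.000) / (10) = 0.800
Iteration 2:
  α = (-5 - (3)·2.143 - (-3)·0.800) / (7) = -1.290
  β = (10 - (-2)·-0.714 - (-3)·0.800) / (7) = 1.567
  γ = (0 - (-4)·-0.714 - (-4)·2.143) / (10) = 0.572

(-1.290, 1.567, 0.572)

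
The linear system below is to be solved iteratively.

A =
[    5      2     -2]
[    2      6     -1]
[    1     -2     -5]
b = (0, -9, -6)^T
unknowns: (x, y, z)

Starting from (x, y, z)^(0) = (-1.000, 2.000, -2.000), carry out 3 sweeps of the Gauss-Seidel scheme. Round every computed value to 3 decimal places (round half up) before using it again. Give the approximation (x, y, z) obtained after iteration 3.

Iteration 1:
  x = (0 - (2)·2.000 - (-2)·-2.000) / (5) = -1.600
  y = (-9 - (2)·-1.600 - (-1)·-2.000) / (6) = -1.300
  z = (-6 - (1)·-1.600 - (-2)·-1.300) / (-5) = 1.400
Iteration 2:
  x = (0 - (2)·-1.300 - (-2)·1.400) / (5) = 1.080
  y = (-9 - (2)·1.080 - (-1)·1.400) / (6) = -1.627
  z = (-6 - (1)·1.080 - (-2)·-1.627) / (-5) = 2.067
Iteration 3:
  x = (0 - (2)·-1.627 - (-2)·2.067) / (5) = 1.478
  y = (-9 - (2)·1.478 - (-1)·2.067) / (6) = -1.648
  z = (-6 - (1)·1.478 - (-2)·-1.648) / (-5) = 2.155

(1.478, -1.648, 2.155)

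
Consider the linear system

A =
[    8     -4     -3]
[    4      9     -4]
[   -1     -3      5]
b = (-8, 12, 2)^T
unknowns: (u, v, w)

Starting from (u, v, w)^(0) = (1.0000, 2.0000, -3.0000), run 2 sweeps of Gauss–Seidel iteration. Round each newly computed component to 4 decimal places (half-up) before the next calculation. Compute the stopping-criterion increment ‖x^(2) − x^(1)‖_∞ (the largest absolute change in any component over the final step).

Iteration 1:
  u = (-8 - (-4)·2.0000 - (-3)·-3.0000) / (8) = -1.1250
  v = (12 - (4)·-1.1250 - (-4)·-3.0000) / (9) = 0.5000
  w = (2 - (-1)·-1.1250 - (-3)·0.5000) / (5) = 0.4750
Iteration 2:
  u = (-8 - (-4)·0.5000 - (-3)·0.4750) / (8) = -0.5719
  v = (12 - (4)·-0.5719 - (-4)·0.4750) / (9) = 1.7986
  w = (2 - (-1)·-0.5719 - (-3)·1.7986) / (5) = 1.3648
Change: (0.5531, 1.2986, 0.8898) → max |·| = 1.2986

1.2986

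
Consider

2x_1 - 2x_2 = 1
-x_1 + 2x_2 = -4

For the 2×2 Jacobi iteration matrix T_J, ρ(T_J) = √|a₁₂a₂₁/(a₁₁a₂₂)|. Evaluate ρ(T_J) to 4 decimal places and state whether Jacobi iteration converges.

0.7071

a₁₂a₂₁/(a₁₁a₂₂) = (-2)·(-1) / ((2)·(2)) = 0.500000
ρ = √|0.500000| = √0.500000 = 0.7071
ρ < 1, so Jacobi converges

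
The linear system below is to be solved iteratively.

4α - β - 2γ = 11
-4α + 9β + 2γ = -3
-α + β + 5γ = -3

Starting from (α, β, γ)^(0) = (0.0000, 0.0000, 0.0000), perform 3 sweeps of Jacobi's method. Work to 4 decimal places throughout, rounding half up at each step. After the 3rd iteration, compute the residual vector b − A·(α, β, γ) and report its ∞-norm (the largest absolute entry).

Iteration 1:
  α = (11 - (-1)·0.0000 - (-2)·0.0000) / (4) = 2.7500
  β = (-3 - (-4)·0.0000 - (2)·0.0000) / (9) = -0.3333
  γ = (-3 - (-1)·0.0000 - (1)·0.0000) / (5) = -0.6000
Iteration 2:
  α = (11 - (-1)·-0.3333 - (-2)·-0.6000) / (4) = 2.3667
  β = (-3 - (-4)·2.7500 - (2)·-0.6000) / (9) = 1.0222
  γ = (-3 - (-1)·2.7500 - (1)·-0.3333) / (5) = 0.0167
Iteration 3:
  α = (11 - (-1)·1.0222 - (-2)·0.0167) / (4) = 3.0139
  β = (-3 - (-4)·2.3667 - (2)·0.0167) / (9) = 0.7148
  γ = (-3 - (-1)·2.3667 - (1)·1.0222) / (5) = -0.3311
Residual b − A·x = (-1.0030, 3.2846, 0.9546); ∞-norm = 3.2846

3.2846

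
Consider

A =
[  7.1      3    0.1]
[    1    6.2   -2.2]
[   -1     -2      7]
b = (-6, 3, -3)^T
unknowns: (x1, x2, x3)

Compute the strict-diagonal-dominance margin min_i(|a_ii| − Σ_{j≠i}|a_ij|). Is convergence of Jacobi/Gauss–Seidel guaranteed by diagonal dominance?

row 1: |7.1| − (3+0.1) = 4
row 2: |6.2| − (1+2.2) = 3
row 3: |7| − (1+2) = 4
minimum over rows = 3 → strictly diagonally dominant (convergence guaranteed)

3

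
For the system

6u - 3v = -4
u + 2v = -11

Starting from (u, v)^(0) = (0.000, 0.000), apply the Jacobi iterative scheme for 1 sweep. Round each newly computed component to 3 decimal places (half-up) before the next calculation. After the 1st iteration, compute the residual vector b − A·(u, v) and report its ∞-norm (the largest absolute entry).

16.498

Iteration 1:
  u = (-4 - (-3)·0.000) / (6) = -0.667
  v = (-11 - (1)·0.000) / (2) = -5.500
Residual b − A·x = (-16.498, 0.667); ∞-norm = 16.498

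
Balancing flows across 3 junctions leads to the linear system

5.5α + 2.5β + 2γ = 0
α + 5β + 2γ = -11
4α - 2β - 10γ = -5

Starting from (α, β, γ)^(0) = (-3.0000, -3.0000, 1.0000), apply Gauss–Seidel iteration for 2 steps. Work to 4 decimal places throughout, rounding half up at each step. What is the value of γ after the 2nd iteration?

Iteration 1:
  α = (0 - (2.5)·-3.0000 - (2)·1.0000) / (5.5) = 1.0000
  β = (-11 - (1)·1.0000 - (2)·1.0000) / (5) = -2.8000
  γ = (-5 - (4)·1.0000 - (-2)·-2.8000) / (-10) = 1.4600
Iteration 2:
  α = (0 - (2.5)·-2.8000 - (2)·1.4600) / (5.5) = 0.7418
  β = (-11 - (1)·0.7418 - (2)·1.4600) / (5) = -2.9324
  γ = (-5 - (4)·0.7418 - (-2)·-2.9324) / (-10) = 1.3832

1.3832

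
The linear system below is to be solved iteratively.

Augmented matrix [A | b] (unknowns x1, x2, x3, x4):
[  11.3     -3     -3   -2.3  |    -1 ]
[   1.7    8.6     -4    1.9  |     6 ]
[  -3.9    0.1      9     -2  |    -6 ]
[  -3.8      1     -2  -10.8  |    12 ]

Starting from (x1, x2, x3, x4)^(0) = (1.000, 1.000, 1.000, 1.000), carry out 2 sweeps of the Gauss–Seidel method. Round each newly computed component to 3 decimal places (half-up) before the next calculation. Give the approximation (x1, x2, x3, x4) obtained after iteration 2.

(-0.169, 0.922, -1.024, -0.777)

Iteration 1:
  x1 = (-1 - (-3)·1.000 - (-3)·1.000 - (-2.3)·1.000) / (11.3) = 0.646
  x2 = (6 - (1.7)·0.646 - (-4)·1.000 - (1.9)·1.000) / (8.6) = 0.814
  x3 = (-6 - (-3.9)·0.646 - (0.1)·0.814 - (-2)·1.000) / (9) = -0.174
  x4 = (12 - (-3.8)·0.646 - (1)·0.814 - (-2)·-0.174) / (-10.8) = -1.231
Iteration 2:
  x1 = (-1 - (-3)·0.814 - (-3)·-0.174 - (-2.3)·-1.231) / (11.3) = -0.169
  x2 = (6 - (1.7)·-0.169 - (-4)·-0.174 - (1.9)·-1.231) / (8.6) = 0.922
  x3 = (-6 - (-3.9)·-0.169 - (0.1)·0.922 - (-2)·-1.231) / (9) = -1.024
  x4 = (12 - (-3.8)·-0.169 - (1)·0.922 - (-2)·-1.024) / (-10.8) = -0.777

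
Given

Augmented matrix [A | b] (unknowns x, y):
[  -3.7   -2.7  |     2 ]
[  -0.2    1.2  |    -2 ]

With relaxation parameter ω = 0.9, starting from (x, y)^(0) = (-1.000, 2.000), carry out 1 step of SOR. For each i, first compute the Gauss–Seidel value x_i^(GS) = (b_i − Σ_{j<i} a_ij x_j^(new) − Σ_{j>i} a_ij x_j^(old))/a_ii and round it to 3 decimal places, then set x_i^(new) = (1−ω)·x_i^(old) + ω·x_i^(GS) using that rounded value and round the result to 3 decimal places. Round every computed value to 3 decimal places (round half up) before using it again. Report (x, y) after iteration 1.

Iteration 1:
  x: GS value = (2 - (-2.7)·2.000) / (-3.7) = -2.000;  x ← (1−ω)·-1.000 + ω·-2.000 = -1.900
  y: GS value = (-2 - (-0.2)·-1.900) / (1.2) = -1.983;  y ← (1−ω)·2.000 + ω·-1.983 = -1.585

(-1.900, -1.585)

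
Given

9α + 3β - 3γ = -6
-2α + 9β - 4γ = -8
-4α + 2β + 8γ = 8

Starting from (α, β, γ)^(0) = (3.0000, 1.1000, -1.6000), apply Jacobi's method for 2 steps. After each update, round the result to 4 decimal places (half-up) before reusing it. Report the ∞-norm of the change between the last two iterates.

Iteration 1:
  α = (-6 - (3)·1.1000 - (-3)·-1.6000) / (9) = -1.5667
  β = (-8 - (-2)·3.0000 - (-4)·-1.6000) / (9) = -0.9333
  γ = (8 - (-4)·3.0000 - (2)·1.1000) / (8) = 2.2250
Iteration 2:
  α = (-6 - (3)·-0.9333 - (-3)·2.2250) / (9) = 0.3861
  β = (-8 - (-2)·-1.5667 - (-4)·2.2250) / (9) = -0.2482
  γ = (8 - (-4)·-1.5667 - (2)·-0.9333) / (8) = 0.4500
Change: (1.9528, 0.6851, -1.7750) → max |·| = 1.9528

1.9528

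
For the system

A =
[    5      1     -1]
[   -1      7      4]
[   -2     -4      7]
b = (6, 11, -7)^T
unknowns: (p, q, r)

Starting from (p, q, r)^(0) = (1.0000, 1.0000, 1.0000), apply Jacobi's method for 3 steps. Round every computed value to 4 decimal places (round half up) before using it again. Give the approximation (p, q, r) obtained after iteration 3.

(0.8343, 1.7085, 0.3119)

Iteration 1:
  p = (6 - (1)·1.0000 - (-1)·1.0000) / (5) = 1.2000
  q = (11 - (-1)·1.0000 - (4)·1.0000) / (7) = 1.1429
  r = (-7 - (-2)·1.0000 - (-4)·1.0000) / (7) = -0.1429
Iteration 2:
  p = (6 - (1)·1.1429 - (-1)·-0.1429) / (5) = 0.9428
  q = (11 - (-1)·1.2000 - (4)·-0.1429) / (7) = 1.8245
  r = (-7 - (-2)·1.2000 - (-4)·1.1429) / (7) = -0.0041
Iteration 3:
  p = (6 - (1)·1.8245 - (-1)·-0.0041) / (5) = 0.8343
  q = (11 - (-1)·0.9428 - (4)·-0.0041) / (7) = 1.7085
  r = (-7 - (-2)·0.9428 - (-4)·1.8245) / (7) = 0.3119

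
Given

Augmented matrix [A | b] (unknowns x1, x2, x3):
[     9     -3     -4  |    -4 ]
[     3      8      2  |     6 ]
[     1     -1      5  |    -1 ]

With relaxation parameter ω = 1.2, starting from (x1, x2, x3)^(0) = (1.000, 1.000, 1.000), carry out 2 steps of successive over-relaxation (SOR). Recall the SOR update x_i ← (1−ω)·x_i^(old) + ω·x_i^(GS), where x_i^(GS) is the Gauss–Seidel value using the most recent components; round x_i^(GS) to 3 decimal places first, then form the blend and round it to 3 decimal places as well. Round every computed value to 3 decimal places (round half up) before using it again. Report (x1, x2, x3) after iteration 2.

(-0.670, 1.264, 0.307)

Iteration 1:
  x1: GS value = (-4 - (-3)·1.000 - (-4)·1.000) / (9) = 0.333;  x1 ← (1−ω)·1.000 + ω·0.333 = 0.200
  x2: GS value = (6 - (3)·0.200 - (2)·1.000) / (8) = 0.425;  x2 ← (1−ω)·1.000 + ω·0.425 = 0.310
  x3: GS value = (-1 - (1)·0.200 - (-1)·0.310) / (5) = -0.178;  x3 ← (1−ω)·1.000 + ω·-0.178 = -0.414
Iteration 2:
  x1: GS value = (-4 - (-3)·0.310 - (-4)·-0.414) / (9) = -0.525;  x1 ← (1−ω)·0.200 + ω·-0.525 = -0.670
  x2: GS value = (6 - (3)·-0.670 - (2)·-0.414) / (8) = 1.105;  x2 ← (1−ω)·0.310 + ω·1.105 = 1.264
  x3: GS value = (-1 - (1)·-0.670 - (-1)·1.264) / (5) = 0.187;  x3 ← (1−ω)·-0.414 + ω·0.187 = 0.307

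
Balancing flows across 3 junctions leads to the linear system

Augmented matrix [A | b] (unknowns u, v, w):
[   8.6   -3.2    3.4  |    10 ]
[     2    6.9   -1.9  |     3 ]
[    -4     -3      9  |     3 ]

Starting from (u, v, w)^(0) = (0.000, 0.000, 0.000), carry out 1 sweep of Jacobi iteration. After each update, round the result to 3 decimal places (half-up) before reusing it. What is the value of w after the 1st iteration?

0.333

Iteration 1:
  u = (10 - (-3.2)·0.000 - (3.4)·0.000) / (8.6) = 1.163
  v = (3 - (2)·0.000 - (-1.9)·0.000) / (6.9) = 0.435
  w = (3 - (-4)·0.000 - (-3)·0.000) / (9) = 0.333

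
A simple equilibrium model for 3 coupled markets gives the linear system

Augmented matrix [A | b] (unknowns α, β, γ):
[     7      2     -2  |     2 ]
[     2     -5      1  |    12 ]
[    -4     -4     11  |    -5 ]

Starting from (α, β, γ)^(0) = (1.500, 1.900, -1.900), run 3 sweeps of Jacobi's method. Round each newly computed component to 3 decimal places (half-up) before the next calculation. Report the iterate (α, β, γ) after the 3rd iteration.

Iteration 1:
  α = (2 - (2)·1.900 - (-2)·-1.900) / (7) = -0.800
  β = (12 - (2)·1.500 - (1)·-1.900) / (-5) = -2.180
  γ = (-5 - (-4)·1.500 - (-4)·1.900) / (11) = 0.782
Iteration 2:
  α = (2 - (2)·-2.180 - (-2)·0.782) / (7) = 1.132
  β = (12 - (2)·-0.800 - (1)·0.782) / (-5) = -2.564
  γ = (-5 - (-4)·-0.800 - (-4)·-2.180) / (11) = -1.538
Iteration 3:
  α = (2 - (2)·-2.564 - (-2)·-1.538) / (7) = 0.579
  β = (12 - (2)·1.132 - (1)·-1.538) / (-5) = -2.255
  γ = (-5 - (-4)·1.132 - (-4)·-2.564) / (11) = -0.975

(0.579, -2.255, -0.975)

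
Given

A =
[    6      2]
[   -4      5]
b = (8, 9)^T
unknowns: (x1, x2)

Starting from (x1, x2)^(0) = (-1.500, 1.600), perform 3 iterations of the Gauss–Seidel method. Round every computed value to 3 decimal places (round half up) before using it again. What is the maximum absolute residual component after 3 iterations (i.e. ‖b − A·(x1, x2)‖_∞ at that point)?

0.122

Iteration 1:
  x1 = (8 - (2)·1.600) / (6) = 0.800
  x2 = (9 - (-4)·0.800) / (5) = 2.440
Iteration 2:
  x1 = (8 - (2)·2.440) / (6) = 0.520
  x2 = (9 - (-4)·0.520) / (5) = 2.216
Iteration 3:
  x1 = (8 - (2)·2.216) / (6) = 0.595
  x2 = (9 - (-4)·0.595) / (5) = 2.276
Residual b − A·x = (-0.122, 0.000); ∞-norm = 0.122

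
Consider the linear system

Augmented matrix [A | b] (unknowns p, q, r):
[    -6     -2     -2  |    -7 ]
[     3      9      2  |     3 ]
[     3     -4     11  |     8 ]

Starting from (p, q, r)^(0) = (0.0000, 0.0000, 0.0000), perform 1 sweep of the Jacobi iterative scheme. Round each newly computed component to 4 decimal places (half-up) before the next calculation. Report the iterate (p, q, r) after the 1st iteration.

(1.1667, 0.3333, 0.7273)

Iteration 1:
  p = (-7 - (-2)·0.0000 - (-2)·0.0000) / (-6) = 1.1667
  q = (3 - (3)·0.0000 - (2)·0.0000) / (9) = 0.3333
  r = (8 - (3)·0.0000 - (-4)·0.0000) / (11) = 0.7273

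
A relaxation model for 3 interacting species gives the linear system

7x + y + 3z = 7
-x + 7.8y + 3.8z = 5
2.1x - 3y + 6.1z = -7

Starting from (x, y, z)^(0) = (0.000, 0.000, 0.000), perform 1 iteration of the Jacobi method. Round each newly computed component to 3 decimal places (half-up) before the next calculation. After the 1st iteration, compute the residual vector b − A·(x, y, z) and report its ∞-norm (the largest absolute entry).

5.363

Iteration 1:
  x = (7 - (1)·0.000 - (3)·0.000) / (7) = 1.000
  y = (5 - (-1)·0.000 - (3.8)·0.000) / (7.8) = 0.641
  z = (-7 - (2.1)·0.000 - (-3)·0.000) / (6.1) = -1.148
Residual b − A·x = (2.803, 5.363, -0.174); ∞-norm = 5.363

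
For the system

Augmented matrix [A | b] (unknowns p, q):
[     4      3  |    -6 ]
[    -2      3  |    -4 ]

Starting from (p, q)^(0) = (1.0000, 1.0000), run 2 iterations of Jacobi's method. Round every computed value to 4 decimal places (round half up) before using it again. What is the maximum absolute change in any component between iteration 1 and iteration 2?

2.1666

Iteration 1:
  p = (-6 - (3)·1.0000) / (4) = -2.2500
  q = (-4 - (-2)·1.0000) / (3) = -0.6667
Iteration 2:
  p = (-6 - (3)·-0.6667) / (4) = -1.0000
  q = (-4 - (-2)·-2.2500) / (3) = -2.8333
Change: (1.2500, -2.1666) → max |·| = 2.1666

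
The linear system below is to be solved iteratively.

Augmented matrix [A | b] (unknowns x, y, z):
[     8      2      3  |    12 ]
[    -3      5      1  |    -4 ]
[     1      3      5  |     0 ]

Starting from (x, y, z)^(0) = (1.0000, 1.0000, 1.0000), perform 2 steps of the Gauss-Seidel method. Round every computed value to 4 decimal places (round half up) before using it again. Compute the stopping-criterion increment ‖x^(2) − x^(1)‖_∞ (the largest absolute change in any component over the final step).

Iteration 1:
  x = (12 - (2)·1.0000 - (3)·1.0000) / (8) = 0.8750
  y = (-4 - (-3)·0.8750 - (1)·1.0000) / (5) = -0.4750
  z = (0 - (1)·0.8750 - (3)·-0.4750) / (5) = 0.1100
Iteration 2:
  x = (12 - (2)·-0.4750 - (3)·0.1100) / (8) = 1.5775
  y = (-4 - (-3)·1.5775 - (1)·0.1100) / (5) = 0.1245
  z = (0 - (1)·1.5775 - (3)·0.1245) / (5) = -0.3902
Change: (0.7025, 0.5995, -0.5002) → max |·| = 0.7025

0.7025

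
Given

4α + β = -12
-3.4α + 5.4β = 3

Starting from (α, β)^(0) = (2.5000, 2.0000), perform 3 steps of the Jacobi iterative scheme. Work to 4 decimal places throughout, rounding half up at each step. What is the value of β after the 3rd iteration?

Iteration 1:
  α = (-12 - (1)·2.0000) / (4) = -3.5000
  β = (3 - (-3.4)·2.5000) / (5.4) = 2.1296
Iteration 2:
  α = (-12 - (1)·2.1296) / (4) = -3.5324
  β = (3 - (-3.4)·-3.5000) / (5.4) = -1.6481
Iteration 3:
  α = (-12 - (1)·-1.6481) / (4) = -2.5880
  β = (3 - (-3.4)·-3.5324) / (5.4) = -1.6685

-1.6685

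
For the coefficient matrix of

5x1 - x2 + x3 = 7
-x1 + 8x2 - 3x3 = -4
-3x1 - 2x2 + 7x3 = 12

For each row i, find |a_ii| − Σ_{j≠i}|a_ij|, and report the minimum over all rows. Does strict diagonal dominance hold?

2

row 1: |5| − (1+1) = 3
row 2: |8| − (1+3) = 4
row 3: |7| − (3+2) = 2
minimum over rows = 2 → strictly diagonally dominant (convergence guaranteed)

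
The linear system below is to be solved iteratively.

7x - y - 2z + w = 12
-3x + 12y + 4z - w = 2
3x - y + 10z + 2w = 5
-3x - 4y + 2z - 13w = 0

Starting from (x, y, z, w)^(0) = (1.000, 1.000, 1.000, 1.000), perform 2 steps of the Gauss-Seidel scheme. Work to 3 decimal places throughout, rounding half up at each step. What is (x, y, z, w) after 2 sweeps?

(1.790, 0.648, 0.154, -0.589)

Iteration 1:
  x = (12 - (-1)·1.000 - (-2)·1.000 - (1)·1.000) / (7) = 2.000
  y = (2 - (-3)·2.000 - (4)·1.000 - (-1)·1.000) / (12) = 0.417
  z = (5 - (3)·2.000 - (-1)·0.417 - (2)·1.000) / (10) = -0.258
  w = (0 - (-3)·2.000 - (-4)·0.417 - (2)·-0.258) / (-13) = -0.630
Iteration 2:
  x = (12 - (-1)·0.417 - (-2)·-0.258 - (1)·-0.630) / (7) = 1.790
  y = (2 - (-3)·1.790 - (4)·-0.258 - (-1)·-0.630) / (12) = 0.648
  z = (5 - (3)·1.790 - (-1)·0.648 - (2)·-0.630) / (10) = 0.154
  w = (0 - (-3)·1.790 - (-4)·0.648 - (2)·0.154) / (-13) = -0.589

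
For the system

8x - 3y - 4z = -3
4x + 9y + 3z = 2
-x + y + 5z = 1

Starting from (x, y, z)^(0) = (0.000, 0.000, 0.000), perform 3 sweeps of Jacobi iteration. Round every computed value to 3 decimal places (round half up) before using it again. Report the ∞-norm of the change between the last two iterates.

0.041

Iteration 1:
  x = (-3 - (-3)·0.000 - (-4)·0.000) / (8) = -0.375
  y = (2 - (4)·0.000 - (3)·0.000) / (9) = 0.222
  z = (1 - (-1)·0.000 - (1)·0.000) / (5) = 0.200
Iteration 2:
  x = (-3 - (-3)·0.222 - (-4)·0.200) / (8) = -0.192
  y = (2 - (4)·-0.375 - (3)·0.200) / (9) = 0.322
  z = (1 - (-1)·-0.375 - (1)·0.222) / (5) = 0.081
Iteration 3:
  x = (-3 - (-3)·0.322 - (-4)·0.081) / (8) = -0.214
  y = (2 - (4)·-0.192 - (3)·0.081) / (9) = 0.281
  z = (1 - (-1)·-0.192 - (1)·0.322) / (5) = 0.097
Change: (-0.022, -0.041, 0.016) → max |·| = 0.041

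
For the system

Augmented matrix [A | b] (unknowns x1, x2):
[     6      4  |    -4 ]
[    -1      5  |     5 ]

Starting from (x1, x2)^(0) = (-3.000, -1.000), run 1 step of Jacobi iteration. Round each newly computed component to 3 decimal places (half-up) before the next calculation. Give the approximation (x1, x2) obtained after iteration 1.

(0.000, 0.400)

Iteration 1:
  x1 = (-4 - (4)·-1.000) / (6) = 0.000
  x2 = (5 - (-1)·-3.000) / (5) = 0.400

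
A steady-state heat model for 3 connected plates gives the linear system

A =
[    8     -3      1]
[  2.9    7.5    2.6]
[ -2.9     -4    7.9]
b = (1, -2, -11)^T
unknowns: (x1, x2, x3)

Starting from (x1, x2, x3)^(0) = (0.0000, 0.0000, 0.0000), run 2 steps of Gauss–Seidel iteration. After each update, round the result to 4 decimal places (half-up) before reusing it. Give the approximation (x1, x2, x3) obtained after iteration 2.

Iteration 1:
  x1 = (1 - (-3)·0.0000 - (1)·0.0000) / (8) = 0.1250
  x2 = (-2 - (2.9)·0.1250 - (2.6)·0.0000) / (7.5) = -0.3150
  x3 = (-11 - (-2.9)·0.1250 - (-4)·-0.3150) / (7.9) = -1.5060
Iteration 2:
  x1 = (1 - (-3)·-0.3150 - (1)·-1.5060) / (8) = 0.1951
  x2 = (-2 - (2.9)·0.1951 - (2.6)·-1.5060) / (7.5) = 0.1800
  x3 = (-11 - (-2.9)·0.1951 - (-4)·0.1800) / (7.9) = -1.2296

(0.1951, 0.1800, -1.2296)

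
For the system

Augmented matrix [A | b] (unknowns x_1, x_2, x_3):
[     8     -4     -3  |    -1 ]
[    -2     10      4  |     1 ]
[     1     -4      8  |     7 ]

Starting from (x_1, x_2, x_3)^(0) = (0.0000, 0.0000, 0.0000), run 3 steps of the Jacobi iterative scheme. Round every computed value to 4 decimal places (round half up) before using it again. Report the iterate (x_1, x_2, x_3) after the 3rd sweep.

Iteration 1:
  x_1 = (-1 - (-4)·0.0000 - (-3)·0.0000) / (8) = -0.1250
  x_2 = (1 - (-2)·0.0000 - (4)·0.0000) / (10) = 0.1000
  x_3 = (7 - (1)·0.0000 - (-4)·0.0000) / (8) = 0.8750
Iteration 2:
  x_1 = (-1 - (-4)·0.1000 - (-3)·0.8750) / (8) = 0.2531
  x_2 = (1 - (-2)·-0.1250 - (4)·0.8750) / (10) = -0.2750
  x_3 = (7 - (1)·-0.1250 - (-4)·0.1000) / (8) = 0.9406
Iteration 3:
  x_1 = (-1 - (-4)·-0.2750 - (-3)·0.9406) / (8) = 0.0902
  x_2 = (1 - (-2)·0.2531 - (4)·0.9406) / (10) = -0.2256
  x_3 = (7 - (1)·0.2531 - (-4)·-0.2750) / (8) = 0.7059

(0.0902, -0.2256, 0.7059)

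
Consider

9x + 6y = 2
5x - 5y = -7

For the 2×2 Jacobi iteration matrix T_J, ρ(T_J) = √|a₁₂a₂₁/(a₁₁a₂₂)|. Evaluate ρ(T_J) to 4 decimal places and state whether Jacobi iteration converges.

0.8165

a₁₂a₂₁/(a₁₁a₂₂) = (6)·(5) / ((9)·(-5)) = -0.666667
ρ = √|-0.666667| = √0.666667 = 0.8165
ρ < 1, so Jacobi converges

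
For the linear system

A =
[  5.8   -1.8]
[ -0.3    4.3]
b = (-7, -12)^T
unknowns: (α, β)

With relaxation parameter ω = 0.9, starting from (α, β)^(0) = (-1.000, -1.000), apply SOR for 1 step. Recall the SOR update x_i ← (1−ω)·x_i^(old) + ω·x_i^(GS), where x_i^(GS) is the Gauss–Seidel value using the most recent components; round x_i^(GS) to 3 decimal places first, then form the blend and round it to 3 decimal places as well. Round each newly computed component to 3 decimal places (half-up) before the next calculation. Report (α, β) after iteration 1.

(-1.465, -2.704)

Iteration 1:
  α: GS value = (-7 - (-1.8)·-1.000) / (5.8) = -1.517;  α ← (1−ω)·-1.000 + ω·-1.517 = -1.465
  β: GS value = (-12 - (-0.3)·-1.465) / (4.3) = -2.893;  β ← (1−ω)·-1.000 + ω·-2.893 = -2.704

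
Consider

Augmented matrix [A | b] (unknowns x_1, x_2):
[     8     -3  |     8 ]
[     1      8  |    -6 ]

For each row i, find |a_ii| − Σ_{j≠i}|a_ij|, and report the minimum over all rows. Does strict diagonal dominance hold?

5

row 1: |8| − (3) = 5
row 2: |8| − (1) = 7
minimum over rows = 5 → strictly diagonally dominant (convergence guaranteed)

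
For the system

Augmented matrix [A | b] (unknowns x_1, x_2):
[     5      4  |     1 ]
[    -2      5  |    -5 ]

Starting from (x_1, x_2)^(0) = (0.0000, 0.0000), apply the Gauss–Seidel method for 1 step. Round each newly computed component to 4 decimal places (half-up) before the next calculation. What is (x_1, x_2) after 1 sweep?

Iteration 1:
  x_1 = (1 - (4)·0.0000) / (5) = 0.2000
  x_2 = (-5 - (-2)·0.2000) / (5) = -0.9200

(0.2000, -0.9200)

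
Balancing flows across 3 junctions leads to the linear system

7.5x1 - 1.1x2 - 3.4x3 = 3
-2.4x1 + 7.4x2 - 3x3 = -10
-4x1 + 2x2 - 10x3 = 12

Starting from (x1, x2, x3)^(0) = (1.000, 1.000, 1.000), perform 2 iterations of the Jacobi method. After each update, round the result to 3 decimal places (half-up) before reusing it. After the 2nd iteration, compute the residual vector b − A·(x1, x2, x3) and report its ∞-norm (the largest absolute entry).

Iteration 1:
  x1 = (3 - (-1.1)·1.000 - (-3.4)·1.000) / (7.5) = 1.000
  x2 = (-10 - (-2.4)·1.000 - (-3)·1.000) / (7.4) = -0.622
  x3 = (12 - (-4)·1.000 - (2)·1.000) / (-10) = -1.400
Iteration 2:
  x1 = (3 - (-1.1)·-0.622 - (-3.4)·-1.400) / (7.5) = -0.326
  x2 = (-10 - (-2.4)·1.000 - (-3)·-1.400) / (7.4) = -1.595
  x3 = (12 - (-4)·1.000 - (2)·-0.622) / (-10) = -1.724
Residual b − A·x = (-2.171, -4.151, -3.354); ∞-norm = 4.151

4.151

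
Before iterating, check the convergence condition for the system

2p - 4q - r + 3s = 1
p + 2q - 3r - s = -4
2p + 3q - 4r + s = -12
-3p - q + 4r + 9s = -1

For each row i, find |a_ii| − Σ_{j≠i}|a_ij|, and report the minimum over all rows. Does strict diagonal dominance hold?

row 1: |2| − (4+1+3) = -6
row 2: |2| − (1+3+1) = -3
row 3: |-4| − (2+3+1) = -2
row 4: |9| − (3+1+4) = 1
minimum over rows = -6 → not strictly diagonally dominant

-6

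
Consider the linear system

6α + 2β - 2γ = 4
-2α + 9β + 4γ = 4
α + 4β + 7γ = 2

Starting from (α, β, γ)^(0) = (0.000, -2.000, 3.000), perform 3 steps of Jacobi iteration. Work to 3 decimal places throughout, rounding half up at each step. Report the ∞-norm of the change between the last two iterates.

0.728

Iteration 1:
  α = (4 - (2)·-2.000 - (-2)·3.000) / (6) = 2.333
  β = (4 - (-2)·0.000 - (4)·3.000) / (9) = -0.889
  γ = (2 - (1)·0.000 - (4)·-2.000) / (7) = 1.429
Iteration 2:
  α = (4 - (2)·-0.889 - (-2)·1.429) / (6) = 1.439
  β = (4 - (-2)·2.333 - (4)·1.429) / (9) = 0.328
  γ = (2 - (1)·2.333 - (4)·-0.889) / (7) = 0.460
Iteration 3:
  α = (4 - (2)·0.328 - (-2)·0.460) / (6) = 0.711
  β = (4 - (-2)·1.439 - (4)·0.460) / (9) = 0.560
  γ = (2 - (1)·1.439 - (4)·0.328) / (7) = -0.107
Change: (-0.728, 0.232, -0.567) → max |·| = 0.728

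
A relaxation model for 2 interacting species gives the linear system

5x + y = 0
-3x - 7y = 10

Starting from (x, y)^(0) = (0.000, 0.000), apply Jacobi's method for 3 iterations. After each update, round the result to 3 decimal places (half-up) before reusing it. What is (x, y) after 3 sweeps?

Iteration 1:
  x = (0 - (1)·0.000) / (5) = 0.000
  y = (10 - (-3)·0.000) / (-7) = -1.429
Iteration 2:
  x = (0 - (1)·-1.429) / (5) = 0.286
  y = (10 - (-3)·0.000) / (-7) = -1.429
Iteration 3:
  x = (0 - (1)·-1.429) / (5) = 0.286
  y = (10 - (-3)·0.286) / (-7) = -1.551

(0.286, -1.551)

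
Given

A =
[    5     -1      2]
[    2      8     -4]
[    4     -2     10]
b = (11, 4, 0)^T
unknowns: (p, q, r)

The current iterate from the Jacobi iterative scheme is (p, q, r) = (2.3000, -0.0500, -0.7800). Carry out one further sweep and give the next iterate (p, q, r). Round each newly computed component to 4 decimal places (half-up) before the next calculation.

One sweep:
  p = (11 - (-1)·-0.0500 - (2)·-0.7800) / (5) = 2.5020
  q = (4 - (2)·2.3000 - (-4)·-0.7800) / (8) = -0.4650
  r = (0 - (4)·2.3000 - (-2)·-0.0500) / (10) = -0.9300

(2.5020, -0.4650, -0.9300)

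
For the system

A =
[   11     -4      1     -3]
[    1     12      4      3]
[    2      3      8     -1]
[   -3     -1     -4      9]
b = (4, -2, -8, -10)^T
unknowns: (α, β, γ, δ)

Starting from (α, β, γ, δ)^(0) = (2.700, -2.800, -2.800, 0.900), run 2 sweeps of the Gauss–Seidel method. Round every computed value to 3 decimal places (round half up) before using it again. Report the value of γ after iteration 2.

-1.464

Iteration 1:
  α = (4 - (-4)·-2.800 - (1)·-2.800 - (-3)·0.900) / (11) = -0.155
  β = (-2 - (1)·-0.155 - (4)·-2.800 - (3)·0.900) / (12) = 0.555
  γ = (-8 - (2)·-0.155 - (3)·0.555 - (-1)·0.900) / (8) = -1.057
  δ = (-10 - (-3)·-0.155 - (-1)·0.555 - (-4)·-1.057) / (9) = -1.571
Iteration 2:
  α = (4 - (-4)·0.555 - (1)·-1.057 - (-3)·-1.571) / (11) = 0.233
  β = (-2 - (1)·0.233 - (4)·-1.057 - (3)·-1.571) / (12) = 0.559
  γ = (-8 - (2)·0.233 - (3)·0.559 - (-1)·-1.571) / (8) = -1.464
  δ = (-10 - (-3)·0.233 - (-1)·0.559 - (-4)·-1.464) / (9) = -1.622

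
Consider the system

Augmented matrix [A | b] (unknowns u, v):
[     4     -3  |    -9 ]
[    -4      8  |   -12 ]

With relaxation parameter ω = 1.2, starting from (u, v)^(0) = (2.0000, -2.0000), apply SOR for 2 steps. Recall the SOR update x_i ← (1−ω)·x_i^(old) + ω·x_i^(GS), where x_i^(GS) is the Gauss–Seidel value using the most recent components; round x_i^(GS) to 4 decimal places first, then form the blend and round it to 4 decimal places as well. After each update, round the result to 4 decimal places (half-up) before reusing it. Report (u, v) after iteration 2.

Iteration 1:
  u: GS value = (-9 - (-3)·-2.0000) / (4) = -3.7500;  u ← (1−ω)·2.0000 + ω·-3.7500 = -4.9000
  v: GS value = (-12 - (-4)·-4.9000) / (8) = -3.9500;  v ← (1−ω)·-2.0000 + ω·-3.9500 = -4.3400
Iteration 2:
  u: GS value = (-9 - (-3)·-4.3400) / (4) = -5.5050;  u ← (1−ω)·-4.9000 + ω·-5.5050 = -5.6260
  v: GS value = (-12 - (-4)·-5.6260) / (8) = -4.3130;  v ← (1−ω)·-4.3400 + ω·-4.3130 = -4.3076

(-5.6260, -4.3076)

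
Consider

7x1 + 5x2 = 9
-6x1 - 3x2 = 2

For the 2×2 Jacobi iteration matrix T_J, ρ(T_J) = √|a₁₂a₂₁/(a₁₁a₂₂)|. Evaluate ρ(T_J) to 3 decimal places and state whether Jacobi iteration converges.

1.195

a₁₂a₂₁/(a₁₁a₂₂) = (5)·(-6) / ((7)·(-3)) = 1.428571
ρ = √|1.428571| = √1.428571 = 1.195
ρ > 1, so Jacobi diverges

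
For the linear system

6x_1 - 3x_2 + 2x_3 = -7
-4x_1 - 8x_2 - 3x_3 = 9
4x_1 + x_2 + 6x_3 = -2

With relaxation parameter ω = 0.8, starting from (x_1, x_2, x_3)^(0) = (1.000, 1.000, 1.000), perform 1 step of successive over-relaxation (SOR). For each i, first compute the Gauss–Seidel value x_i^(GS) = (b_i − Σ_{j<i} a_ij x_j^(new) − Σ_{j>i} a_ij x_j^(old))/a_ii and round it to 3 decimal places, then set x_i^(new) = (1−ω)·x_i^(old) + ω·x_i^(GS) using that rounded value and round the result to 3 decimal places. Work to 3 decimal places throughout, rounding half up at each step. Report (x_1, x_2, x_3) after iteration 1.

Iteration 1:
  x_1: GS value = (-7 - (-3)·1.000 - (2)·1.000) / (6) = -1.000;  x_1 ← (1−ω)·1.000 + ω·-1.000 = -0.600
  x_2: GS value = (9 - (-4)·-0.600 - (-3)·1.000) / (-8) = -1.200;  x_2 ← (1−ω)·1.000 + ω·-1.200 = -0.760
  x_3: GS value = (-2 - (4)·-0.600 - (1)·-0.760) / (6) = 0.193;  x_3 ← (1−ω)·1.000 + ω·0.193 = 0.354

(-0.600, -0.760, 0.354)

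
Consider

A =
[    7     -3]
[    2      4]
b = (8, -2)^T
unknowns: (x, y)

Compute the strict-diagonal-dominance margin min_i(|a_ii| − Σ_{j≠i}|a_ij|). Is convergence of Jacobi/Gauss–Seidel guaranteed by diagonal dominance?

row 1: |7| − (3) = 4
row 2: |4| − (2) = 2
minimum over rows = 2 → strictly diagonally dominant (convergence guaranteed)

2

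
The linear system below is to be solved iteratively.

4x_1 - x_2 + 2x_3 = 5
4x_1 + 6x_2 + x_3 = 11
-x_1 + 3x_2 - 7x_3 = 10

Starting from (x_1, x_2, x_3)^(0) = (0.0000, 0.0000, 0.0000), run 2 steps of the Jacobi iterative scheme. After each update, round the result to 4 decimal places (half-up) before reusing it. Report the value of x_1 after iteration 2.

2.4226

Iteration 1:
  x_1 = (5 - (-1)·0.0000 - (2)·0.0000) / (4) = 1.2500
  x_2 = (11 - (4)·0.0000 - (1)·0.0000) / (6) = 1.8333
  x_3 = (10 - (-1)·0.0000 - (3)·0.0000) / (-7) = -1.4286
Iteration 2:
  x_1 = (5 - (-1)·1.8333 - (2)·-1.4286) / (4) = 2.4226
  x_2 = (11 - (4)·1.2500 - (1)·-1.4286) / (6) = 1.2381
  x_3 = (10 - (-1)·1.2500 - (3)·1.8333) / (-7) = -0.8214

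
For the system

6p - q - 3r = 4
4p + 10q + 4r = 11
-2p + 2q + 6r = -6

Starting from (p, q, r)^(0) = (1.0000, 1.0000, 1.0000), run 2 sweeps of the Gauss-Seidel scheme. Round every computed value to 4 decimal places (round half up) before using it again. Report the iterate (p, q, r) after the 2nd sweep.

(0.3889, 1.1889, -1.2667)

Iteration 1:
  p = (4 - (-1)·1.0000 - (-3)·1.0000) / (6) = 1.3333
  q = (11 - (4)·1.3333 - (4)·1.0000) / (10) = 0.1667
  r = (-6 - (-2)·1.3333 - (2)·0.1667) / (6) = -0.6111
Iteration 2:
  p = (4 - (-1)·0.1667 - (-3)·-0.6111) / (6) = 0.3889
  q = (11 - (4)·0.3889 - (4)·-0.6111) / (10) = 1.1889
  r = (-6 - (-2)·0.3889 - (2)·1.1889) / (6) = -1.2667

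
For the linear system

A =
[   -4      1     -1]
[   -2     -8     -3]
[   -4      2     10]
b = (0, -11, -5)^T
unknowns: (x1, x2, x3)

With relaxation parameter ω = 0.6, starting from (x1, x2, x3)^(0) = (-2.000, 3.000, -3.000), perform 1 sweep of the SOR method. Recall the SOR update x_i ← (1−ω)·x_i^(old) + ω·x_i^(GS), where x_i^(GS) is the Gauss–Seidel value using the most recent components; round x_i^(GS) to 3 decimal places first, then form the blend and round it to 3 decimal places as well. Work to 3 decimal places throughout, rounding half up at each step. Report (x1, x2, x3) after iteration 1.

(0.100, 2.685, -1.798)

Iteration 1:
  x1: GS value = (0 - (1)·3.000 - (-1)·-3.000) / (-4) = 1.500;  x1 ← (1−ω)·-2.000 + ω·1.500 = 0.100
  x2: GS value = (-11 - (-2)·0.100 - (-3)·-3.000) / (-8) = 2.475;  x2 ← (1−ω)·3.000 + ω·2.475 = 2.685
  x3: GS value = (-5 - (-4)·0.100 - (2)·2.685) / (10) = -0.997;  x3 ← (1−ω)·-3.000 + ω·-0.997 = -1.798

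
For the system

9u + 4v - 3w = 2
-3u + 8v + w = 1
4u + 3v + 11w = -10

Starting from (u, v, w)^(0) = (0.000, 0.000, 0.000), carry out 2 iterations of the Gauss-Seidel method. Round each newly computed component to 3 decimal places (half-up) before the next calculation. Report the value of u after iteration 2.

Iteration 1:
  u = (2 - (4)·0.000 - (-3)·0.000) / (9) = 0.222
  v = (1 - (-3)·0.222 - (1)·0.000) / (8) = 0.208
  w = (-10 - (4)·0.222 - (3)·0.208) / (11) = -1.047
Iteration 2:
  u = (2 - (4)·0.208 - (-3)·-1.047) / (9) = -0.219
  v = (1 - (-3)·-0.219 - (1)·-1.047) / (8) = 0.174
  w = (-10 - (4)·-0.219 - (3)·0.174) / (11) = -0.877

-0.219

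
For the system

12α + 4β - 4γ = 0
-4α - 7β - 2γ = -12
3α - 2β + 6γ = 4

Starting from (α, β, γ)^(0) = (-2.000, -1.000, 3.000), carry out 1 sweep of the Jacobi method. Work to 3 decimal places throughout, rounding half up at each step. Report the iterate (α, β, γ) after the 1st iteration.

(1.333, 2.000, 1.333)

Iteration 1:
  α = (0 - (4)·-1.000 - (-4)·3.000) / (12) = 1.333
  β = (-12 - (-4)·-2.000 - (-2)·3.000) / (-7) = 2.000
  γ = (4 - (3)·-2.000 - (-2)·-1.000) / (6) = 1.333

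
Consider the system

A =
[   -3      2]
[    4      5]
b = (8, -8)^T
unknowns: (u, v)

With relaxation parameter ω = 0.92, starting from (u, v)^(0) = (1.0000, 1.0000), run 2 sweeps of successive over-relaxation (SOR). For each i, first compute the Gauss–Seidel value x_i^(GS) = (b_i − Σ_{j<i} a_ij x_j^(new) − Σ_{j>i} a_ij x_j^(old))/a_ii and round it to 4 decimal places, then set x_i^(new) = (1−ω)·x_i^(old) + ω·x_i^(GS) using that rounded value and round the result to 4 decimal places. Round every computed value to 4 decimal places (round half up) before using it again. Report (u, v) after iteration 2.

(-2.6534, 0.4732)

Iteration 1:
  u: GS value = (8 - (2)·1.0000) / (-3) = -2.0000;  u ← (1−ω)·1.0000 + ω·-2.0000 = -1.7600
  v: GS value = (-8 - (4)·-1.7600) / (5) = -0.1920;  v ← (1−ω)·1.0000 + ω·-0.1920 = -0.0966
Iteration 2:
  u: GS value = (8 - (2)·-0.0966) / (-3) = -2.7311;  u ← (1−ω)·-1.7600 + ω·-2.7311 = -2.6534
  v: GS value = (-8 - (4)·-2.6534) / (5) = 0.5227;  v ← (1−ω)·-0.0966 + ω·0.5227 = 0.4732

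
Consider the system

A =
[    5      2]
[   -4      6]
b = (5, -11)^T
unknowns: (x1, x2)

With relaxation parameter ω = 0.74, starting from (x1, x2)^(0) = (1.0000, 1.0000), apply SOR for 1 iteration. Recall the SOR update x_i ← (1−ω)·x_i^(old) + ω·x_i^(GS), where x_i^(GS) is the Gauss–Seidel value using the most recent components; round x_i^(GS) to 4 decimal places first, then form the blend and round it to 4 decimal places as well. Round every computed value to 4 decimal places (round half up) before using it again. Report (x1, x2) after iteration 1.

Iteration 1:
  x1: GS value = (5 - (2)·1.0000) / (5) = 0.6000;  x1 ← (1−ω)·1.0000 + ω·0.6000 = 0.7040
  x2: GS value = (-11 - (-4)·0.7040) / (6) = -1.3640;  x2 ← (1−ω)·1.0000 + ω·-1.3640 = -0.7494

(0.7040, -0.7494)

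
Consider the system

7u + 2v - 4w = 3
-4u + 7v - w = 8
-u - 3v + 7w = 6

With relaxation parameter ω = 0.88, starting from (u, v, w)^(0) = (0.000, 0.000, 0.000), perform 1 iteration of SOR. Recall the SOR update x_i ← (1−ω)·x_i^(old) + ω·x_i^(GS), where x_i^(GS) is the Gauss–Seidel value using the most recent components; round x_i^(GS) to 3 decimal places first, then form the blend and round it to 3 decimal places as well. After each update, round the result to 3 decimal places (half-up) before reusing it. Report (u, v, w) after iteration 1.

Iteration 1:
  u: GS value = (3 - (2)·0.000 - (-4)·0.000) / (7) = 0.429;  u ← (1−ω)·0.000 + ω·0.429 = 0.378
  v: GS value = (8 - (-4)·0.378 - (-1)·0.000) / (7) = 1.359;  v ← (1−ω)·0.000 + ω·1.359 = 1.196
  w: GS value = (6 - (-1)·0.378 - (-3)·1.196) / (7) = 1.424;  w ← (1−ω)·0.000 + ω·1.424 = 1.253

(0.378, 1.196, 1.253)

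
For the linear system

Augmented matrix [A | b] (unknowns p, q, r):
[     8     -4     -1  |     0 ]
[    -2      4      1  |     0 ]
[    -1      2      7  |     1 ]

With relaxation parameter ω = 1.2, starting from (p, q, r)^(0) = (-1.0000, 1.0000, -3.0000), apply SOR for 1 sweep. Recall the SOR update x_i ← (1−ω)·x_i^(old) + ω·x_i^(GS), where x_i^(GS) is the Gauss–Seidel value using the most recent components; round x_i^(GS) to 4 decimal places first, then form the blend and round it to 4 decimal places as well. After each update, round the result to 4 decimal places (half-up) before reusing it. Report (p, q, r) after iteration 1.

Iteration 1:
  p: GS value = (0 - (-4)·1.0000 - (-1)·-3.0000) / (8) = 0.1250;  p ← (1−ω)·-1.0000 + ω·0.1250 = 0.3500
  q: GS value = (0 - (-2)·0.3500 - (1)·-3.0000) / (4) = 0.9250;  q ← (1−ω)·1.0000 + ω·0.9250 = 0.9100
  r: GS value = (1 - (-1)·0.3500 - (2)·0.9100) / (7) = -0.0671;  r ← (1−ω)·-3.0000 + ω·-0.0671 = 0.5195

(0.3500, 0.9100, 0.5195)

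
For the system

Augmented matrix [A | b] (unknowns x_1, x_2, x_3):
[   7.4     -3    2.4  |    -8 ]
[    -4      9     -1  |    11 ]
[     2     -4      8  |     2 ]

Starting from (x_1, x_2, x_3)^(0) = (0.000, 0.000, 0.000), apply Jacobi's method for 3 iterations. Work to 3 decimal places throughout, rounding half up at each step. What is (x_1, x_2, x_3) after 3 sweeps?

Iteration 1:
  x_1 = (-8 - (-3)·0.000 - (2.4)·0.000) / (7.4) = -1.081
  x_2 = (11 - (-4)·0.000 - (-1)·0.000) / (9) = 1.222
  x_3 = (2 - (2)·0.000 - (-4)·0.000) / (8) = 0.250
Iteration 2:
  x_1 = (-8 - (-3)·1.222 - (2.4)·0.250) / (7.4) = -0.667
  x_2 = (11 - (-4)·-1.081 - (-1)·0.250) / (9) = 0.770
  x_3 = (2 - (2)·-1.081 - (-4)·1.222) / (8) = 1.131
Iteration 3:
  x_1 = (-8 - (-3)·0.770 - (2.4)·1.131) / (7.4) = -1.136
  x_2 = (11 - (-4)·-0.667 - (-1)·1.131) / (9) = 1.051
  x_3 = (2 - (2)·-0.667 - (-4)·0.770) / (8) = 0.802

(-1.136, 1.051, 0.802)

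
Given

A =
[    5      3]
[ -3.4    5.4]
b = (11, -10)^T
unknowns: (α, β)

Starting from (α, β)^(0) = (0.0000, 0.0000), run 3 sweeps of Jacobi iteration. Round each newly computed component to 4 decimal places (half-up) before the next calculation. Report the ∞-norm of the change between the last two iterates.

0.8311

Iteration 1:
  α = (11 - (3)·0.0000) / (5) = 2.2000
  β = (-10 - (-3.4)·0.0000) / (5.4) = -1.8519
Iteration 2:
  α = (11 - (3)·-1.8519) / (5) = 3.3111
  β = (-10 - (-3.4)·2.2000) / (5.4) = -0.4667
Iteration 3:
  α = (11 - (3)·-0.4667) / (5) = 2.4800
  β = (-10 - (-3.4)·3.3111) / (5.4) = 0.2329
Change: (-0.8311, 0.6996) → max |·| = 0.8311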